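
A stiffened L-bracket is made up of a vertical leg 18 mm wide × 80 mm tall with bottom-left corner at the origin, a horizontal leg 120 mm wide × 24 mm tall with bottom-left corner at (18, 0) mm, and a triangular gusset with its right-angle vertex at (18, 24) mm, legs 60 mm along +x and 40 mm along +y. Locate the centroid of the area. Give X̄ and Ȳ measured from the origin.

vertical leg: A = 18 × 80 = 1440.00, centroid at (9.00, 40.00).
horizontal leg: A = 120 × 24 = 2880.00, centroid at (78.00, 12.00).
gusset: A = ½·60·40 = 1200.00, centroid at (38.00, 37.33).
ΣA = 5520.00 mm²
ΣAX̄ = (1440.00)(9.00) + (2880.00)(78.00) + (1200.00)(38.00) = 283200.00 mm³
ΣAȲ = (1440.00)(40.00) + (2880.00)(12.00) + (1200.00)(37.33) = 136960.00 mm³
X̄ = 283200.00 / 5520.00 = 51.30 mm
Ȳ = 136960.00 / 5520.00 = 24.81 mm

X̄ = 51.30 mm, Ȳ = 24.81 mm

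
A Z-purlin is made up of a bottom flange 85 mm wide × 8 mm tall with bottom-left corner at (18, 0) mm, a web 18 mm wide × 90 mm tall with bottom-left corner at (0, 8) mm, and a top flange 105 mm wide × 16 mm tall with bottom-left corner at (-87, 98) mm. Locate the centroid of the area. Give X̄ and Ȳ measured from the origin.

X̄ = -0.56 mm, Ȳ = 67.00 mm

bottom flange: A = 85 × 8 = 680.00, centroid at (60.50, 4.00).
web: A = 18 × 90 = 1620.00, centroid at (9.00, 53.00).
top flange: A = 105 × 16 = 1680.00, centroid at (-34.50, 106.00).
ΣA = 3980.00 mm², ΣAX̄ = -2240.00 mm³, ΣAȲ = 266660.00 mm³.
X̄ = -2240.00/3980.00 = -0.56 mm; Ȳ = 266660.00/3980.00 = 67.00 mm.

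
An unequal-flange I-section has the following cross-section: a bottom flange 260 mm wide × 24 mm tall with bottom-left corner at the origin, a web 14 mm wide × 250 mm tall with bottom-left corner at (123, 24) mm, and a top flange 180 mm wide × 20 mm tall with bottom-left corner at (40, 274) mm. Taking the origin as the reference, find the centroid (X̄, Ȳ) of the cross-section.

X̄ = 130.00 mm, Ȳ = 121.35 mm

bottom flange: A = 260 × 24 = 6240.00, centroid at (130.00, 12.00).
web: A = 14 × 250 = 3500.00, centroid at (130.00, 149.00).
top flange: A = 180 × 20 = 3600.00, centroid at (130.00, 284.00).
ΣA = 13340.00 mm²
ΣAX̄ = (6240.00)(130.00) + (3500.00)(130.00) + (3600.00)(130.00) = 1734200.00 mm³
ΣAȲ = (6240.00)(12.00) + (3500.00)(149.00) + (3600.00)(284.00) = 1618780.00 mm³
X̄ = 1734200.00 / 13340.00 = 130.00 mm
Ȳ = 1618780.00 / 13340.00 = 121.35 mm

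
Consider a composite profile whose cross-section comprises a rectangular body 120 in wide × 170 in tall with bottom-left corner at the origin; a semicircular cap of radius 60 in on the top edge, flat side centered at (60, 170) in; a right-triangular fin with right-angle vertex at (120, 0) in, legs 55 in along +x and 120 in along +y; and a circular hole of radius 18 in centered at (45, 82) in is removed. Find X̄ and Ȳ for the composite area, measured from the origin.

rectangular body: A = 120 × 170 = 20400.00, centroid at (60.00, 85.00).
semicircular top: A = ½π·60² = 5654.87, centroid at (60.00, 195.46).
triangular fin: A = ½·55·120 = 3300.00, centroid at (138.33, 40.00).
hole: A = −π·18² = -1017.88, centroid at (45.00, 82.00).
ΣA = 28336.99 in²
ΣAX̄ = (20400.00)(60.00) + (5654.87)(60.00) + (3300.00)(138.33) + (-1017.88)(45.00) = 1973987.59 in³
ΣAȲ = (20400.00)(85.00) + (5654.87)(195.46) + (3300.00)(40.00) + (-1017.88)(82.00) = 2887861.52 in³
X̄ = 1973987.59 / 28336.99 = 69.66 in
Ȳ = 2887861.52 / 28336.99 = 101.91 in

X̄ = 69.66 in, Ȳ = 101.91 in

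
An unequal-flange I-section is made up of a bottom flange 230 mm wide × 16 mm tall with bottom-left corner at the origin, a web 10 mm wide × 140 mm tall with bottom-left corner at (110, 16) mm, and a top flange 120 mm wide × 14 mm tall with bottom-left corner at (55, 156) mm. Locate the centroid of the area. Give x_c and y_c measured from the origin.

bottom flange: A = 230 × 16 = 3680.00, centroid at (115.00, 8.00).
web: A = 10 × 140 = 1400.00, centroid at (115.00, 86.00).
top flange: A = 120 × 14 = 1680.00, centroid at (115.00, 163.00).
ΣA = 6760.00 mm², ΣAx_c = 777400.00 mm³, ΣAy_c = 423680.00 mm³.
x_c = 777400.00/6760.00 = 115.00 mm; y_c = 423680.00/6760.00 = 62.67 mm.

x_c = 115.00 mm, y_c = 62.67 mm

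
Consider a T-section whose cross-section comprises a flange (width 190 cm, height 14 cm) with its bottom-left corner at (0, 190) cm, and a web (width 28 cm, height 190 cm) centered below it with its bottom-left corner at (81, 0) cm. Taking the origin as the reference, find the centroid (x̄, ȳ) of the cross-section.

Part | A | x̄ᵢ | ȳᵢ | A·x̄ᵢ | A·ȳᵢ
web | 5320.00 | 95.00 | 95.00 | 505400.00 | 505400.00
flange | 2660.00 | 95.00 | 197.00 | 252700.00 | 524020.00
Σ | 7980.00 |  |  | 758100.00 | 1029420.00
x̄ = 758100.00 / 7980.00 = 95.00 cm
ȳ = 1029420.00 / 7980.00 = 129.00 cm

x̄ = 95.00 cm, ȳ = 129.00 cm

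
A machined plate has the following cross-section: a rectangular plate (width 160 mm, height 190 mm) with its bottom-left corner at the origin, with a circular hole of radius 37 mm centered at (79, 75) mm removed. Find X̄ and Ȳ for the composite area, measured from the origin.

X̄ = 80.16 mm, Ȳ = 98.30 mm

plate: A = 160 × 190 = 30400.00, centroid at (80.00, 95.00).
hole: A = −π·37² = -4300.84, centroid at (79.00, 75.00).
ΣA = 26099.16 mm²
ΣAX̄ = (30400.00)(80.00) + (-4300.84)(79.00) = 2092233.61 mm³
ΣAȲ = (30400.00)(95.00) + (-4300.84)(75.00) = 2565436.97 mm³
X̄ = 2092233.61 / 26099.16 = 80.16 mm
Ȳ = 2565436.97 / 26099.16 = 98.30 mm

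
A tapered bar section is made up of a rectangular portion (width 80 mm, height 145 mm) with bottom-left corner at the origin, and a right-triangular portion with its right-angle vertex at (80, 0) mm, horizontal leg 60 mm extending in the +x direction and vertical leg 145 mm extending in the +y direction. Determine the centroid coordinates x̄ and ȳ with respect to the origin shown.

rectangular portion: A = 80 × 145 = 11600.00, centroid at (40.00, 72.50).
triangular portion: A = ½·60·145 = 4350.00, centroid at (100.00, 48.33).
ΣA = 15950.00 mm², ΣAx̄ = 899000.00 mm³, ΣAȳ = 1051250.00 mm³.
x̄ = 899000.00/15950.00 = 56.36 mm; ȳ = 1051250.00/15950.00 = 65.91 mm.

x̄ = 56.36 mm, ȳ = 65.91 mm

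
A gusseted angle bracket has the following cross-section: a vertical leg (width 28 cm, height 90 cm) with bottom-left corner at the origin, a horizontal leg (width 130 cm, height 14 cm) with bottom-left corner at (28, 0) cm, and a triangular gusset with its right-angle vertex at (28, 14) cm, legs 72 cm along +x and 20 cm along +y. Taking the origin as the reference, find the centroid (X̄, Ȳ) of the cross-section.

X̄ = 47.82 cm, Ȳ = 27.87 cm

vertical leg: A = 28 × 90 = 2520.00, centroid at (14.00, 45.00).
horizontal leg: A = 130 × 14 = 1820.00, centroid at (93.00, 7.00).
gusset: A = ½·72·20 = 720.00, centroid at (52.00, 20.67).
ΣA = 5060.00 cm², ΣAX̄ = 241980.00 cm³, ΣAȲ = 141020.00 cm³.
X̄ = 241980.00/5060.00 = 47.82 cm; Ȳ = 141020.00/5060.00 = 27.87 cm.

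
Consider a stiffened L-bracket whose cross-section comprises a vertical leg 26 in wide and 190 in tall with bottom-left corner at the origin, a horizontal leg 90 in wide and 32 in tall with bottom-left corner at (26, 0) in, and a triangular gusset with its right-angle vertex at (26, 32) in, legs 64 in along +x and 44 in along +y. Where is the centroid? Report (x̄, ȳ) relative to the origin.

vertical leg: A = 26 × 190 = 4940.00, centroid at (13.00, 95.00).
horizontal leg: A = 90 × 32 = 2880.00, centroid at (71.00, 16.00).
gusset: A = ½·64·44 = 1408.00, centroid at (47.33, 46.67).
ΣA = 9228.00 in²
ΣAx̄ = (4940.00)(13.00) + (2880.00)(71.00) + (1408.00)(47.33) = 335345.33 in³
ΣAȳ = (4940.00)(95.00) + (2880.00)(16.00) + (1408.00)(46.67) = 581086.67 in³
x̄ = 335345.33 / 9228.00 = 36.34 in
ȳ = 581086.67 / 9228.00 = 62.97 in

x̄ = 36.34 in, ȳ = 62.97 in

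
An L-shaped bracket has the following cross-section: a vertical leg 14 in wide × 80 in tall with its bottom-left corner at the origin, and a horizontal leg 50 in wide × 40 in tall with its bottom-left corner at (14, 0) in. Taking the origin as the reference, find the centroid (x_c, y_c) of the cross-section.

x_c = 27.51 in, y_c = 27.18 in

Part | A | x̄ᵢ | ȳᵢ | A·x̄ᵢ | A·ȳᵢ
vertical leg | 1120.00 | 7.00 | 40.00 | 7840.00 | 44800.00
horizontal leg | 2000.00 | 39.00 | 20.00 | 78000.00 | 40000.00
Σ | 3120.00 |  |  | 85840.00 | 84800.00
x_c = 85840.00 / 3120.00 = 27.51 in
y_c = 84800.00 / 3120.00 = 27.18 in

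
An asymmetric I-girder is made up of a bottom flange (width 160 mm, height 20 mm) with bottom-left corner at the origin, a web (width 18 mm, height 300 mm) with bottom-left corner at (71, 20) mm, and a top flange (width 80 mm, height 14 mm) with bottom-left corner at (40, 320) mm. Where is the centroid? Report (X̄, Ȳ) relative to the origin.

bottom flange: A = 160 × 20 = 3200.00, centroid at (80.00, 10.00).
web: A = 18 × 300 = 5400.00, centroid at (80.00, 170.00).
top flange: A = 80 × 14 = 1120.00, centroid at (80.00, 327.00).
ΣA = 9720.00 mm²
ΣAX̄ = (3200.00)(80.00) + (5400.00)(80.00) + (1120.00)(80.00) = 777600.00 mm³
ΣAȲ = (3200.00)(10.00) + (5400.00)(170.00) + (1120.00)(327.00) = 1316240.00 mm³
X̄ = 777600.00 / 9720.00 = 80.00 mm
Ȳ = 1316240.00 / 9720.00 = 135.42 mm

X̄ = 80.00 mm, Ȳ = 135.42 mm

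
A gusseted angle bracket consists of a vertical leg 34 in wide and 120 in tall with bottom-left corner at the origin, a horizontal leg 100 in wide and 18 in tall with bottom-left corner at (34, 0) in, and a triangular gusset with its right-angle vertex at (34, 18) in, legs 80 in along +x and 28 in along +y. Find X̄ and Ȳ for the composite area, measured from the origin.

X̄ = 41.22 in, Ȳ = 41.66 in

Part | A | x̄ᵢ | ȳᵢ | A·x̄ᵢ | A·ȳᵢ
vertical leg | 4080.00 | 17.00 | 60.00 | 69360.00 | 244800.00
horizontal leg | 1800.00 | 84.00 | 9.00 | 151200.00 | 16200.00
gusset | 1120.00 | 60.67 | 27.33 | 67946.67 | 30613.33
Σ | 7000.00 |  |  | 288506.67 | 291613.33
X̄ = 288506.67 / 7000.00 = 41.22 in
Ȳ = 291613.33 / 7000.00 = 41.66 in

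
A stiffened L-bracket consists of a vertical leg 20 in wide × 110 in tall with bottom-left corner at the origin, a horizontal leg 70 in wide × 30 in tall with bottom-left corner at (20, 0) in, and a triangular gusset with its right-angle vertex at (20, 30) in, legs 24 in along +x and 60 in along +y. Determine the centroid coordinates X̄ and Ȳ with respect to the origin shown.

X̄ = 31.41 in, Ȳ = 37.55 in

vertical leg: A = 20 × 110 = 2200.00, centroid at (10.00, 55.00).
horizontal leg: A = 70 × 30 = 2100.00, centroid at (55.00, 15.00).
gusset: A = ½·24·60 = 720.00, centroid at (28.00, 50.00).
ΣA = 5020.00 in², ΣAX̄ = 157660.00 in³, ΣAȲ = 188500.00 in³.
X̄ = 157660.00/5020.00 = 31.41 in; Ȳ = 188500.00/5020.00 = 37.55 in.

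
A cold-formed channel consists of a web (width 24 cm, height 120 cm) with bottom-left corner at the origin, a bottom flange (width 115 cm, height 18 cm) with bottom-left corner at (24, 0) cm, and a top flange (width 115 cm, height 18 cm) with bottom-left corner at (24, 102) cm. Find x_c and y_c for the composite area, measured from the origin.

web: A = 24 × 120 = 2880.00, centroid at (12.00, 60.00).
bottom flange: A = 115 × 18 = 2070.00, centroid at (81.50, 9.00).
top flange: A = 115 × 18 = 2070.00, centroid at (81.50, 111.00).
ΣA = 7020.00 cm², ΣAx_c = 371970.00 cm³, ΣAy_c = 421200.00 cm³.
x_c = 371970.00/7020.00 = 52.99 cm; y_c = 421200.00/7020.00 = 60.00 cm.

x_c = 52.99 cm, y_c = 60.00 cm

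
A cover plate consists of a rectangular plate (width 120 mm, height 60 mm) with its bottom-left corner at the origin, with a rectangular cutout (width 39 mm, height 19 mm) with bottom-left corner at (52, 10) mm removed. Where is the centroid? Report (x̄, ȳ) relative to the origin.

plate: A = 120 × 60 = 7200.00, centroid at (60.00, 30.00).
hole: A = −(39 × 19) = -741.00, centroid at (71.50, 19.50).
ΣA = 6459.00 mm²
ΣAx̄ = (7200.00)(60.00) + (-741.00)(71.50) = 379018.50 mm³
ΣAȳ = (7200.00)(30.00) + (-741.00)(19.50) = 201550.50 mm³
x̄ = 379018.50 / 6459.00 = 58.68 mm
ȳ = 201550.50 / 6459.00 = 31.20 mm

x̄ = 58.68 mm, ȳ = 31.20 mm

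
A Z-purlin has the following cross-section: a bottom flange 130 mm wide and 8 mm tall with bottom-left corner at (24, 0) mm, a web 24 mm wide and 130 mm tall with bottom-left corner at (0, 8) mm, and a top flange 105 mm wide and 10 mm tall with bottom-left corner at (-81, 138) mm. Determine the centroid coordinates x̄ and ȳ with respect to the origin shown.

x̄ = 19.21 mm, ȳ = 73.33 mm

bottom flange: A = 130 × 8 = 1040.00, centroid at (89.00, 4.00).
web: A = 24 × 130 = 3120.00, centroid at (12.00, 73.00).
top flange: A = 105 × 10 = 1050.00, centroid at (-28.50, 143.00).
ΣA = 5210.00 mm²
ΣAx̄ = (1040.00)(89.00) + (3120.00)(12.00) + (1050.00)(-28.50) = 100075.00 mm³
ΣAȳ = (1040.00)(4.00) + (3120.00)(73.00) + (1050.00)(143.00) = 382070.00 mm³
x̄ = 100075.00 / 5210.00 = 19.21 mm
ȳ = 382070.00 / 5210.00 = 73.33 mm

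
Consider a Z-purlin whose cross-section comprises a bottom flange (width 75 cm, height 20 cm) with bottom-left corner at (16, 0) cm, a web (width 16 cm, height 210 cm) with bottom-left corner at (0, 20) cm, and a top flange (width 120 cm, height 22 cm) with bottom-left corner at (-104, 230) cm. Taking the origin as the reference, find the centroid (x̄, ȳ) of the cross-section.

x̄ = -1.20 cm, ȳ = 142.83 cm

Part | A | x̄ᵢ | ȳᵢ | A·x̄ᵢ | A·ȳᵢ
bottom flange | 1500.00 | 53.50 | 10.00 | 80250.00 | 15000.00
web | 3360.00 | 8.00 | 125.00 | 26880.00 | 420000.00
top flange | 2640.00 | -44.00 | 241.00 | -116160.00 | 636240.00
Σ | 7500.00 |  |  | -9030.00 | 1071240.00
x̄ = -9030.00 / 7500.00 = -1.20 cm
ȳ = 1071240.00 / 7500.00 = 142.83 cm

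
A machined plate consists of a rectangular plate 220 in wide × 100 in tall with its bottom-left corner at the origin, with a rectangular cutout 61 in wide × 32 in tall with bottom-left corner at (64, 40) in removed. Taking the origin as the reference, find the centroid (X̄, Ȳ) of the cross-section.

X̄ = 111.51 in, Ȳ = 49.42 in

Part | A | x̄ᵢ | ȳᵢ | A·x̄ᵢ | A·ȳᵢ
plate | 22000.00 | 110.00 | 50.00 | 2420000.00 | 1100000.00
hole | -1952.00 | 94.50 | 56.00 | -184464.00 | -109312.00
Σ | 20048.00 |  |  | 2235536.00 | 990688.00
X̄ = 2235536.00 / 20048.00 = 111.51 in
Ȳ = 990688.00 / 20048.00 = 49.42 in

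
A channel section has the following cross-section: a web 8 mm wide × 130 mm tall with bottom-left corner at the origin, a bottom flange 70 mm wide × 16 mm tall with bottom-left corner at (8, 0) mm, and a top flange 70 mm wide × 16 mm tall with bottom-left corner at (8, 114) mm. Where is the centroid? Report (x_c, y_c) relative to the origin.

x_c = 30.63 mm, y_c = 65.00 mm

web: A = 8 × 130 = 1040.00, centroid at (4.00, 65.00).
bottom flange: A = 70 × 16 = 1120.00, centroid at (43.00, 8.00).
top flange: A = 70 × 16 = 1120.00, centroid at (43.00, 122.00).
ΣA = 3280.00 mm², ΣAx_c = 100480.00 mm³, ΣAy_c = 213200.00 mm³.
x_c = 100480.00/3280.00 = 30.63 mm; y_c = 213200.00/3280.00 = 65.00 mm.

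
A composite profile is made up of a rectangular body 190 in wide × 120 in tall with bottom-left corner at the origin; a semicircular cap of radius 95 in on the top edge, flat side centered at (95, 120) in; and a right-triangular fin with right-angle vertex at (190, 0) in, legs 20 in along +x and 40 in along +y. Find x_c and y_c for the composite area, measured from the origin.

x_c = 96.09 in, y_c = 97.55 in

Part | A | x̄ᵢ | ȳᵢ | A·x̄ᵢ | A·ȳᵢ
rectangular body | 22800.00 | 95.00 | 60.00 | 2166000.00 | 1368000.00
semicircular top | 14176.44 | 95.00 | 160.32 | 1346761.50 | 2272755.76
triangular fin | 400.00 | 196.67 | 13.33 | 78666.67 | 5333.33
Σ | 37376.44 |  |  | 3591428.17 | 3646089.09
x_c = 3591428.17 / 37376.44 = 96.09 in
y_c = 3646089.09 / 37376.44 = 97.55 in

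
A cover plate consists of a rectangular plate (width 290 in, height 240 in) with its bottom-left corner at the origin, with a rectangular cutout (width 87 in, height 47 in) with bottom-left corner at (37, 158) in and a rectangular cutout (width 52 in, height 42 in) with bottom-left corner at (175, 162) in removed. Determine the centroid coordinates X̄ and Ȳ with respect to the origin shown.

Part | A | x̄ᵢ | ȳᵢ | A·x̄ᵢ | A·ȳᵢ
plate | 69600.00 | 145.00 | 120.00 | 10092000.00 | 8352000.00
hole 1 | -4089.00 | 80.50 | 181.50 | -329164.50 | -742153.50
hole 2 | -2184.00 | 201.00 | 183.00 | -438984.00 | -399672.00
Σ | 63327.00 |  |  | 9323851.50 | 7210174.50
X̄ = 9323851.50 / 63327.00 = 147.23 in
Ȳ = 7210174.50 / 63327.00 = 113.86 in

X̄ = 147.23 in, Ȳ = 113.86 in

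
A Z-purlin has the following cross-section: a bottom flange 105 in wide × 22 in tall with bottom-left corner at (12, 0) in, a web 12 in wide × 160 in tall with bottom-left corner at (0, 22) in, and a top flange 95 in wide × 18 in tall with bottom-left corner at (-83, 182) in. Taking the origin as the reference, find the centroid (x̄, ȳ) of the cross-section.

Part | A | x̄ᵢ | ȳᵢ | A·x̄ᵢ | A·ȳᵢ
bottom flange | 2310.00 | 64.50 | 11.00 | 148995.00 | 25410.00
web | 1920.00 | 6.00 | 102.00 | 11520.00 | 195840.00
top flange | 1710.00 | -35.50 | 191.00 | -60705.00 | 326610.00
Σ | 5940.00 |  |  | 99810.00 | 547860.00
x̄ = 99810.00 / 5940.00 = 16.80 in
ȳ = 547860.00 / 5940.00 = 92.23 in

x̄ = 16.80 in, ȳ = 92.23 in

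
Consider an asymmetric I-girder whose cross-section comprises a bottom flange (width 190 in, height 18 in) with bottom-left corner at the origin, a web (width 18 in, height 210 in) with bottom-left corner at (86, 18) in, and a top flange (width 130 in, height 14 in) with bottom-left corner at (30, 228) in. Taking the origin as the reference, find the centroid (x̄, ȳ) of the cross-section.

bottom flange: A = 190 × 18 = 3420.00, centroid at (95.00, 9.00).
web: A = 18 × 210 = 3780.00, centroid at (95.00, 123.00).
top flange: A = 130 × 14 = 1820.00, centroid at (95.00, 235.00).
ΣA = 9020.00 in², ΣAx̄ = 856900.00 in³, ΣAȳ = 923420.00 in³.
x̄ = 856900.00/9020.00 = 95.00 in; ȳ = 923420.00/9020.00 = 102.37 in.

x̄ = 95.00 in, ȳ = 102.37 in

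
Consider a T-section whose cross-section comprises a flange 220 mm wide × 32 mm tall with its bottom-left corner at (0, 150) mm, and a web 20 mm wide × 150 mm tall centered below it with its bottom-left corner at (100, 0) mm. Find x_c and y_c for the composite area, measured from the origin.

web: A = 20 × 150 = 3000.00, centroid at (110.00, 75.00).
flange: A = 220 × 32 = 7040.00, centroid at (110.00, 166.00).
ΣA = 10040.00 mm²
ΣAx_c = (3000.00)(110.00) + (7040.00)(110.00) = 1104400.00 mm³
ΣAy_c = (3000.00)(75.00) + (7040.00)(166.00) = 1393640.00 mm³
x_c = 1104400.00 / 10040.00 = 110.00 mm
y_c = 1393640.00 / 10040.00 = 138.81 mm

x_c = 110.00 mm, y_c = 138.81 mm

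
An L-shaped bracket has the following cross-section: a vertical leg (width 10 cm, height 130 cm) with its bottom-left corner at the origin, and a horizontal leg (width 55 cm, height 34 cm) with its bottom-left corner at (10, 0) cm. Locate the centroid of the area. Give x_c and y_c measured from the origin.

vertical leg: A = 10 × 130 = 1300.00, centroid at (5.00, 65.00).
horizontal leg: A = 55 × 34 = 1870.00, centroid at (37.50, 17.00).
ΣA = 3170.00 cm²
ΣAx_c = (1300.00)(5.00) + (1870.00)(37.50) = 76625.00 cm³
ΣAy_c = (1300.00)(65.00) + (1870.00)(17.00) = 116290.00 cm³
x_c = 76625.00 / 3170.00 = 24.17 cm
y_c = 116290.00 / 3170.00 = 36.68 cm

x_c = 24.17 cm, y_c = 36.68 cm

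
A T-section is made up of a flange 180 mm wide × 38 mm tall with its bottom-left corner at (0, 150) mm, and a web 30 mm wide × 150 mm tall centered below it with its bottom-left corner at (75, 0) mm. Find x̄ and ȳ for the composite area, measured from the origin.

web: A = 30 × 150 = 4500.00, centroid at (90.00, 75.00).
flange: A = 180 × 38 = 6840.00, centroid at (90.00, 169.00).
ΣA = 11340.00 mm², ΣAx̄ = 1020600.00 mm³, ΣAȳ = 1493460.00 mm³.
x̄ = 1020600.00/11340.00 = 90.00 mm; ȳ = 1493460.00/11340.00 = 131.70 mm.

x̄ = 90.00 mm, ȳ = 131.70 mm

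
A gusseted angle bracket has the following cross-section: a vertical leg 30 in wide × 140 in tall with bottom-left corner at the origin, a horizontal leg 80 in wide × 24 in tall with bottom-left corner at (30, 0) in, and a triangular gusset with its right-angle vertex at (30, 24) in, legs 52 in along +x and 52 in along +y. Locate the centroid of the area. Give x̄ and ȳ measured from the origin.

x̄ = 34.98 in, ȳ = 49.91 in

Part | A | x̄ᵢ | ȳᵢ | A·x̄ᵢ | A·ȳᵢ
vertical leg | 4200.00 | 15.00 | 70.00 | 63000.00 | 294000.00
horizontal leg | 1920.00 | 70.00 | 12.00 | 134400.00 | 23040.00
gusset | 1352.00 | 47.33 | 41.33 | 63994.67 | 55882.67
Σ | 7472.00 |  |  | 261394.67 | 372922.67
x̄ = 261394.67 / 7472.00 = 34.98 in
ȳ = 372922.67 / 7472.00 = 49.91 in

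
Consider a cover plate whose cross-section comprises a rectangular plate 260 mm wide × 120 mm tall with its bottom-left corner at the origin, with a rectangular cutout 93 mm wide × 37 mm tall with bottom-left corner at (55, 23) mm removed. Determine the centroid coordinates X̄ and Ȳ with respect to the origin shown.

plate: A = 260 × 120 = 31200.00, centroid at (130.00, 60.00).
hole: A = −(93 × 37) = -3441.00, centroid at (101.50, 41.50).
ΣA = 27759.00 mm²
ΣAX̄ = (31200.00)(130.00) + (-3441.00)(101.50) = 3706738.50 mm³
ΣAȲ = (31200.00)(60.00) + (-3441.00)(41.50) = 1729198.50 mm³
X̄ = 3706738.50 / 27759.00 = 133.53 mm
Ȳ = 1729198.50 / 27759.00 = 62.29 mm

X̄ = 133.53 mm, Ȳ = 62.29 mm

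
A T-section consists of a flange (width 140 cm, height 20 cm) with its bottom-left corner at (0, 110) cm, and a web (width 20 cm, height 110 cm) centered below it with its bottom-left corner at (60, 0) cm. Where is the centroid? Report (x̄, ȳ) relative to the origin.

x̄ = 70.00 cm, ȳ = 91.40 cm

web: A = 20 × 110 = 2200.00, centroid at (70.00, 55.00).
flange: A = 140 × 20 = 2800.00, centroid at (70.00, 120.00).
ΣA = 5000.00 cm²
ΣAx̄ = (2200.00)(70.00) + (2800.00)(70.00) = 350000.00 cm³
ΣAȳ = (2200.00)(55.00) + (2800.00)(120.00) = 457000.00 cm³
x̄ = 350000.00 / 5000.00 = 70.00 cm
ȳ = 457000.00 / 5000.00 = 91.40 cm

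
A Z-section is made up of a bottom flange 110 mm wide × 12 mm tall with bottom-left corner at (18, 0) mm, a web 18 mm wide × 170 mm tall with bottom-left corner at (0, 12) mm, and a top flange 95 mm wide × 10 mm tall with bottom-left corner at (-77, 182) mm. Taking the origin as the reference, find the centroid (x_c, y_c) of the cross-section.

x_c = 17.99 mm, y_c = 90.50 mm

bottom flange: A = 110 × 12 = 1320.00, centroid at (73.00, 6.00).
web: A = 18 × 170 = 3060.00, centroid at (9.00, 97.00).
top flange: A = 95 × 10 = 950.00, centroid at (-29.50, 187.00).
ΣA = 5330.00 mm²
ΣAx_c = (1320.00)(73.00) + (3060.00)(9.00) + (950.00)(-29.50) = 95875.00 mm³
ΣAy_c = (1320.00)(6.00) + (3060.00)(97.00) + (950.00)(187.00) = 482390.00 mm³
x_c = 95875.00 / 5330.00 = 17.99 mm
y_c = 482390.00 / 5330.00 = 90.50 mm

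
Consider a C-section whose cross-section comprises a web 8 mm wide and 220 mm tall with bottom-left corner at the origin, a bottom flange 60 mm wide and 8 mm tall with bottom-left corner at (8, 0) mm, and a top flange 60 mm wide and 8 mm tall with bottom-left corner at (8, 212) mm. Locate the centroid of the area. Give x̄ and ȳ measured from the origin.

x̄ = 16.00 mm, ȳ = 110.00 mm

web: A = 8 × 220 = 1760.00, centroid at (4.00, 110.00).
bottom flange: A = 60 × 8 = 480.00, centroid at (38.00, 4.00).
top flange: A = 60 × 8 = 480.00, centroid at (38.00, 216.00).
ΣA = 2720.00 mm²
ΣAx̄ = (1760.00)(4.00) + (480.00)(38.00) + (480.00)(38.00) = 43520.00 mm³
ΣAȳ = (1760.00)(110.00) + (480.00)(4.00) + (480.00)(216.00) = 299200.00 mm³
x̄ = 43520.00 / 2720.00 = 16.00 mm
ȳ = 299200.00 / 2720.00 = 110.00 mm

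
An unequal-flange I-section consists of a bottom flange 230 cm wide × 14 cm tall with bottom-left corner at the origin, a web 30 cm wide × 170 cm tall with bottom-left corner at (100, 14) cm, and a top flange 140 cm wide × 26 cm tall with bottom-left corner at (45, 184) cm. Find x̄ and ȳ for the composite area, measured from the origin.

bottom flange: A = 230 × 14 = 3220.00, centroid at (115.00, 7.00).
web: A = 30 × 170 = 5100.00, centroid at (115.00, 99.00).
top flange: A = 140 × 26 = 3640.00, centroid at (115.00, 197.00).
ΣA = 11960.00 cm²
ΣAx̄ = (3220.00)(115.00) + (5100.00)(115.00) + (3640.00)(115.00) = 1375400.00 cm³
ΣAȳ = (3220.00)(7.00) + (5100.00)(99.00) + (3640.00)(197.00) = 1244520.00 cm³
x̄ = 1375400.00 / 11960.00 = 115.00 cm
ȳ = 1244520.00 / 11960.00 = 104.06 cm

x̄ = 115.00 cm, ȳ = 104.06 cm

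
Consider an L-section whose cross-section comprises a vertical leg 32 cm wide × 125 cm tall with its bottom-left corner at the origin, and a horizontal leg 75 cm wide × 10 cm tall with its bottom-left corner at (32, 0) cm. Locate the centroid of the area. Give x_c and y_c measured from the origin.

Part | A | x̄ᵢ | ȳᵢ | A·x̄ᵢ | A·ȳᵢ
vertical leg | 4000.00 | 16.00 | 62.50 | 64000.00 | 250000.00
horizontal leg | 750.00 | 69.50 | 5.00 | 52125.00 | 3750.00
Σ | 4750.00 |  |  | 116125.00 | 253750.00
x_c = 116125.00 / 4750.00 = 24.45 cm
y_c = 253750.00 / 4750.00 = 53.42 cm

x_c = 24.45 cm, y_c = 53.42 cm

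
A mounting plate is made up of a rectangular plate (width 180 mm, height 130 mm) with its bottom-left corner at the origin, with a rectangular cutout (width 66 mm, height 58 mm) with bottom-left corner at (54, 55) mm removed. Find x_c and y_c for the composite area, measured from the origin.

x_c = 90.59 mm, y_c = 61.28 mm

plate: A = 180 × 130 = 23400.00, centroid at (90.00, 65.00).
hole: A = −(66 × 58) = -3828.00, centroid at (87.00, 84.00).
ΣA = 19572.00 mm², ΣAx_c = 1772964.00 mm³, ΣAy_c = 1199448.00 mm³.
x_c = 1772964.00/19572.00 = 90.59 mm; y_c = 1199448.00/19572.00 = 61.28 mm.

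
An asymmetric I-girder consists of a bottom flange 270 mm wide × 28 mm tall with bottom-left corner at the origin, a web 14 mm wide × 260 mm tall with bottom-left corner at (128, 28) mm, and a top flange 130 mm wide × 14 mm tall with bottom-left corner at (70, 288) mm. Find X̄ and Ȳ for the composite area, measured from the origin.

Part | A | x̄ᵢ | ȳᵢ | A·x̄ᵢ | A·ȳᵢ
bottom flange | 7560.00 | 135.00 | 14.00 | 1020600.00 | 105840.00
web | 3640.00 | 135.00 | 158.00 | 491400.00 | 575120.00
top flange | 1820.00 | 135.00 | 295.00 | 245700.00 | 536900.00
Σ | 13020.00 |  |  | 1757700.00 | 1217860.00
X̄ = 1757700.00 / 13020.00 = 135.00 mm
Ȳ = 1217860.00 / 13020.00 = 93.54 mm

X̄ = 135.00 mm, Ȳ = 93.54 mm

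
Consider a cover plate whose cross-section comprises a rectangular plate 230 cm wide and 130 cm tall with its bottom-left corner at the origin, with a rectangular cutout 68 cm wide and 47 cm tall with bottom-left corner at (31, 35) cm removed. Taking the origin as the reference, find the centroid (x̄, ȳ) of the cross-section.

plate: A = 230 × 130 = 29900.00, centroid at (115.00, 65.00).
hole: A = −(68 × 47) = -3196.00, centroid at (65.00, 58.50).
ΣA = 26704.00 cm², ΣAx̄ = 3230760.00 cm³, ΣAȳ = 1756534.00 cm³.
x̄ = 3230760.00/26704.00 = 120.98 cm; ȳ = 1756534.00/26704.00 = 65.78 cm.

x̄ = 120.98 cm, ȳ = 65.78 cm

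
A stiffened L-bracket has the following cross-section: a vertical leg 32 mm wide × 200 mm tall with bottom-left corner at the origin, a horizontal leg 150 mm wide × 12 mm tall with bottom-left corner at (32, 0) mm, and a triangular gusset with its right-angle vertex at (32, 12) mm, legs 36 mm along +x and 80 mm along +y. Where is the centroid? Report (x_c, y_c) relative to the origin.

x_c = 37.17 mm, y_c = 73.29 mm

vertical leg: A = 32 × 200 = 6400.00, centroid at (16.00, 100.00).
horizontal leg: A = 150 × 12 = 1800.00, centroid at (107.00, 6.00).
gusset: A = ½·36·80 = 1440.00, centroid at (44.00, 38.67).
ΣA = 9640.00 mm², ΣAx_c = 358360.00 mm³, ΣAy_c = 706480.00 mm³.
x_c = 358360.00/9640.00 = 37.17 mm; y_c = 706480.00/9640.00 = 73.29 mm.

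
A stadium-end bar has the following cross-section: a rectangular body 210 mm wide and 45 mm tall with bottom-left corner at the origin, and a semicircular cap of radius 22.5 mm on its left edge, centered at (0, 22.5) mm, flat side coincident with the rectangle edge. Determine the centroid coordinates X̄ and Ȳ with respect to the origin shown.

X̄ = 96.11 mm, Ȳ = 22.50 mm

rectangular body: A = 210 × 45 = 9450.00, centroid at (105.00, 22.50).
semicircular end: A = ½π·22.5² = 795.22, centroid at (-9.55, 22.50).
ΣA = 10245.22 mm²
ΣAX̄ = (9450.00)(105.00) + (795.22)(-9.55) = 984656.25 mm³
ΣAȲ = (9450.00)(22.50) + (795.22)(22.50) = 230517.35 mm³
X̄ = 984656.25 / 10245.22 = 96.11 mm
Ȳ = 230517.35 / 10245.22 = 22.50 mm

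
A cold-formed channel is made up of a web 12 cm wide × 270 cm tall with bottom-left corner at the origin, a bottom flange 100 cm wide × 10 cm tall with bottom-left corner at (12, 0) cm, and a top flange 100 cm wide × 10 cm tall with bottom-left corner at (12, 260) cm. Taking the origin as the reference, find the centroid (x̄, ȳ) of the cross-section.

x̄ = 27.37 cm, ȳ = 135.00 cm

web: A = 12 × 270 = 3240.00, centroid at (6.00, 135.00).
bottom flange: A = 100 × 10 = 1000.00, centroid at (62.00, 5.00).
top flange: A = 100 × 10 = 1000.00, centroid at (62.00, 265.00).
ΣA = 5240.00 cm², ΣAx̄ = 143440.00 cm³, ΣAȳ = 707400.00 cm³.
x̄ = 143440.00/5240.00 = 27.37 cm; ȳ = 707400.00/5240.00 = 135.00 cm.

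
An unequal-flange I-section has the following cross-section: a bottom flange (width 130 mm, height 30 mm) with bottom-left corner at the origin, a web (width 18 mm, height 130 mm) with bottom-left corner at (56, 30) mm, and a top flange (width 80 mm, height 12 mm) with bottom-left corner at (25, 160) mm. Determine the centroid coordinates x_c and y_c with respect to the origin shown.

x_c = 65.00 mm, y_c = 61.13 mm

Part | A | x̄ᵢ | ȳᵢ | A·x̄ᵢ | A·ȳᵢ
bottom flange | 3900.00 | 65.00 | 15.00 | 253500.00 | 58500.00
web | 2340.00 | 65.00 | 95.00 | 152100.00 | 222300.00
top flange | 960.00 | 65.00 | 166.00 | 62400.00 | 159360.00
Σ | 7200.00 |  |  | 468000.00 | 440160.00
x_c = 468000.00 / 7200.00 = 65.00 mm
y_c = 440160.00 / 7200.00 = 61.13 mm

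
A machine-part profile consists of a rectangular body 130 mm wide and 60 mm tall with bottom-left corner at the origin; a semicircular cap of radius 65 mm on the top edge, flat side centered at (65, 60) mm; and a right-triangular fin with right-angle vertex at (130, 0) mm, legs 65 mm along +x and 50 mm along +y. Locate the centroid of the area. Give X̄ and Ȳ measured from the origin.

X̄ = 73.77 mm, Ȳ = 52.45 mm

Part | A | x̄ᵢ | ȳᵢ | A·x̄ᵢ | A·ȳᵢ
rectangular body | 7800.00 | 65.00 | 30.00 | 507000.00 | 234000.00
semicircular top | 6636.61 | 65.00 | 87.59 | 431379.94 | 581280.20
triangular fin | 1625.00 | 151.67 | 16.67 | 246458.33 | 27083.33
Σ | 16061.61 |  |  | 1184838.27 | 842363.54
X̄ = 1184838.27 / 16061.61 = 73.77 mm
Ȳ = 842363.54 / 16061.61 = 52.45 mm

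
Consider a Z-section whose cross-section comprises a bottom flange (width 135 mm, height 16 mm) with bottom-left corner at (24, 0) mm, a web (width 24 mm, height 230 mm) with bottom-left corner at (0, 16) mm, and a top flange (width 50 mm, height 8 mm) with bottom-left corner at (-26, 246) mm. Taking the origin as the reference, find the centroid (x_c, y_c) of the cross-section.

x_c = 32.61 mm, y_c = 104.01 mm

bottom flange: A = 135 × 16 = 2160.00, centroid at (91.50, 8.00).
web: A = 24 × 230 = 5520.00, centroid at (12.00, 131.00).
top flange: A = 50 × 8 = 400.00, centroid at (-1.00, 250.00).
ΣA = 8080.00 mm²
ΣAx_c = (2160.00)(91.50) + (5520.00)(12.00) + (400.00)(-1.00) = 263480.00 mm³
ΣAy_c = (2160.00)(8.00) + (5520.00)(131.00) + (400.00)(250.00) = 840400.00 mm³
x_c = 263480.00 / 8080.00 = 32.61 mm
y_c = 840400.00 / 8080.00 = 104.01 mm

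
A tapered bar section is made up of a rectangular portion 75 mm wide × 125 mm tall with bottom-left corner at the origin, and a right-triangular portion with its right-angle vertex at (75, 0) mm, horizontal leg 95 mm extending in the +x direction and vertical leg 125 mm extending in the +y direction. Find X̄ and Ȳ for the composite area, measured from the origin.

rectangular portion: A = 75 × 125 = 9375.00, centroid at (37.50, 62.50).
triangular portion: A = ½·95·125 = 5937.50, centroid at (106.67, 41.67).
ΣA = 15312.50 mm²
ΣAX̄ = (9375.00)(37.50) + (5937.50)(106.67) = 984895.83 mm³
ΣAȲ = (9375.00)(62.50) + (5937.50)(41.67) = 833333.33 mm³
X̄ = 984895.83 / 15312.50 = 64.32 mm
Ȳ = 833333.33 / 15312.50 = 54.42 mm

X̄ = 64.32 mm, Ȳ = 54.42 mm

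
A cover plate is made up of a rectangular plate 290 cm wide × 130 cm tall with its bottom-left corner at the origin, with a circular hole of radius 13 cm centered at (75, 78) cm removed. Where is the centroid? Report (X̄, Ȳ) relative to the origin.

X̄ = 146.00 cm, Ȳ = 64.81 cm

Part | A | x̄ᵢ | ȳᵢ | A·x̄ᵢ | A·ȳᵢ
plate | 37700.00 | 145.00 | 65.00 | 5466500.00 | 2450500.00
hole | -530.93 | 75.00 | 78.00 | -39819.69 | -41412.47
Σ | 37169.07 |  |  | 5426680.31 | 2409087.53
X̄ = 5426680.31 / 37169.07 = 146.00 cm
Ȳ = 2409087.53 / 37169.07 = 64.81 cm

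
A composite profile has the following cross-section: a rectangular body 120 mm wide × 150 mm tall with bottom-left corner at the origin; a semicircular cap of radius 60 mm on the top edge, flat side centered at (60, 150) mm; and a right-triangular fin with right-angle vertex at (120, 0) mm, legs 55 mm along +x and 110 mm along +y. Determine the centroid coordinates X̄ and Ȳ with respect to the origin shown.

X̄ = 68.88 mm, Ȳ = 91.95 mm

rectangular body: A = 120 × 150 = 18000.00, centroid at (60.00, 75.00).
semicircular top: A = ½π·60² = 5654.87, centroid at (60.00, 175.46).
triangular fin: A = ½·55·110 = 3025.00, centroid at (138.33, 36.67).
ΣA = 26679.87 mm², ΣAX̄ = 1837750.34 mm³, ΣAȲ = 2453146.68 mm³.
X̄ = 1837750.34/26679.87 = 68.88 mm; Ȳ = 2453146.68/26679.87 = 91.95 mm.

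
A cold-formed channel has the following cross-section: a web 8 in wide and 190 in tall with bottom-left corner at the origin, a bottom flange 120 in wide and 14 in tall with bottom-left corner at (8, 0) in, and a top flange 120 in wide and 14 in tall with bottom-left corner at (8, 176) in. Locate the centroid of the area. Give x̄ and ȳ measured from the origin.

x̄ = 48.07 in, ȳ = 95.00 in

web: A = 8 × 190 = 1520.00, centroid at (4.00, 95.00).
bottom flange: A = 120 × 14 = 1680.00, centroid at (68.00, 7.00).
top flange: A = 120 × 14 = 1680.00, centroid at (68.00, 183.00).
ΣA = 4880.00 in², ΣAx̄ = 234560.00 in³, ΣAȳ = 463600.00 in³.
x̄ = 234560.00/4880.00 = 48.07 in; ȳ = 463600.00/4880.00 = 95.00 in.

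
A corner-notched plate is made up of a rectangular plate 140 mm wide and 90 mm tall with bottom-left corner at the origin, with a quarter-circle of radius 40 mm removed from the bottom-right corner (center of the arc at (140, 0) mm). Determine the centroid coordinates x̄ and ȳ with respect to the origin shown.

x̄ = 64.13 mm, ȳ = 48.10 mm

plate: A = 140 × 90 = 12600.00, centroid at (70.00, 45.00).
removed quarter-circle: A = −¼π·40² = -1256.64, centroid at (123.02, 16.98).
ΣA = 11343.36 mm², ΣAx̄ = 727404.14 mm³, ΣAȳ = 545666.67 mm³.
x̄ = 727404.14/11343.36 = 64.13 mm; ȳ = 545666.67/11343.36 = 48.10 mm.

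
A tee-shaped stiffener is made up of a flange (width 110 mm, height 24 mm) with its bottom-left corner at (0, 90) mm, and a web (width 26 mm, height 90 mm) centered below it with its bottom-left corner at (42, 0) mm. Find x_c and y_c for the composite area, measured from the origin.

web: A = 26 × 90 = 2340.00, centroid at (55.00, 45.00).
flange: A = 110 × 24 = 2640.00, centroid at (55.00, 102.00).
ΣA = 4980.00 mm²
ΣAx_c = (2340.00)(55.00) + (2640.00)(55.00) = 273900.00 mm³
ΣAy_c = (2340.00)(45.00) + (2640.00)(102.00) = 374580.00 mm³
x_c = 273900.00 / 4980.00 = 55.00 mm
y_c = 374580.00 / 4980.00 = 75.22 mm

x_c = 55.00 mm, y_c = 75.22 mm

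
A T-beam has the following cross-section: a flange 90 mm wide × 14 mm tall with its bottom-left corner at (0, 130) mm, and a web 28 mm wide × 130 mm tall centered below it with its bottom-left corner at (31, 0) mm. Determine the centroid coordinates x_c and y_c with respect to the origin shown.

x_c = 45.00 mm, y_c = 83.51 mm

Part | A | x̄ᵢ | ȳᵢ | A·x̄ᵢ | A·ȳᵢ
web | 3640.00 | 45.00 | 65.00 | 163800.00 | 236600.00
flange | 1260.00 | 45.00 | 137.00 | 56700.00 | 172620.00
Σ | 4900.00 |  |  | 220500.00 | 409220.00
x_c = 220500.00 / 4900.00 = 45.00 mm
y_c = 409220.00 / 4900.00 = 83.51 mm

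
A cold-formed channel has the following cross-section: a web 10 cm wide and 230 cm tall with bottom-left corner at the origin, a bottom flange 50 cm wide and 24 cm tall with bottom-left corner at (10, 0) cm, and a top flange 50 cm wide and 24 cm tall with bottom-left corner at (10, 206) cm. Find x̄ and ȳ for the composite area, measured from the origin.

web: A = 10 × 230 = 2300.00, centroid at (5.00, 115.00).
bottom flange: A = 50 × 24 = 1200.00, centroid at (35.00, 12.00).
top flange: A = 50 × 24 = 1200.00, centroid at (35.00, 218.00).
ΣA = 4700.00 cm²
ΣAx̄ = (2300.00)(5.00) + (1200.00)(35.00) + (1200.00)(35.00) = 95500.00 cm³
ΣAȳ = (2300.00)(115.00) + (1200.00)(12.00) + (1200.00)(218.00) = 540500.00 cm³
x̄ = 95500.00 / 4700.00 = 20.32 cm
ȳ = 540500.00 / 4700.00 = 115.00 cm

x̄ = 20.32 cm, ȳ = 115.00 cm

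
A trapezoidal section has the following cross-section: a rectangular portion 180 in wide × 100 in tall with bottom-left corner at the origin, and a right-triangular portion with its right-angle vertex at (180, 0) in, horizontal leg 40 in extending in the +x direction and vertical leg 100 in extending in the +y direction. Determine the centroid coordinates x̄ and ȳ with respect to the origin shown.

x̄ = 100.33 in, ȳ = 48.33 in

rectangular portion: A = 180 × 100 = 18000.00, centroid at (90.00, 50.00).
triangular portion: A = ½·40·100 = 2000.00, centroid at (193.33, 33.33).
ΣA = 20000.00 in²
ΣAx̄ = (18000.00)(90.00) + (2000.00)(193.33) = 2006666.67 in³
ΣAȳ = (18000.00)(50.00) + (2000.00)(33.33) = 966666.67 in³
x̄ = 2006666.67 / 20000.00 = 100.33 in
ȳ = 966666.67 / 20000.00 = 48.33 in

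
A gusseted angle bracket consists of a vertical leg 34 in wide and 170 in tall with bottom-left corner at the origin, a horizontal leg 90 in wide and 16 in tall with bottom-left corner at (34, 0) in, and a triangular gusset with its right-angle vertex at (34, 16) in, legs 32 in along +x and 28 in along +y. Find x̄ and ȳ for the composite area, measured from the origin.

Part | A | x̄ᵢ | ȳᵢ | A·x̄ᵢ | A·ȳᵢ
vertical leg | 5780.00 | 17.00 | 85.00 | 98260.00 | 491300.00
horizontal leg | 1440.00 | 79.00 | 8.00 | 113760.00 | 11520.00
gusset | 448.00 | 44.67 | 25.33 | 20010.67 | 11349.33
Σ | 7668.00 |  |  | 232030.67 | 514169.33
x̄ = 232030.67 / 7668.00 = 30.26 in
ȳ = 514169.33 / 7668.00 = 67.05 in

x̄ = 30.26 in, ȳ = 67.05 in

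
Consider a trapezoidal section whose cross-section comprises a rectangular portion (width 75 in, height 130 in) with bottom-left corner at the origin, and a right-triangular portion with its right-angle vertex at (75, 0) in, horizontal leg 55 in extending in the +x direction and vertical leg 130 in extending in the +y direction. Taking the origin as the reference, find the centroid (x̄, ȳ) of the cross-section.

rectangular portion: A = 75 × 130 = 9750.00, centroid at (37.50, 65.00).
triangular portion: A = ½·55·130 = 3575.00, centroid at (93.33, 43.33).
ΣA = 13325.00 in², ΣAx̄ = 699291.67 in³, ΣAȳ = 788666.67 in³.
x̄ = 699291.67/13325.00 = 52.48 in; ȳ = 788666.67/13325.00 = 59.19 in.

x̄ = 52.48 in, ȳ = 59.19 in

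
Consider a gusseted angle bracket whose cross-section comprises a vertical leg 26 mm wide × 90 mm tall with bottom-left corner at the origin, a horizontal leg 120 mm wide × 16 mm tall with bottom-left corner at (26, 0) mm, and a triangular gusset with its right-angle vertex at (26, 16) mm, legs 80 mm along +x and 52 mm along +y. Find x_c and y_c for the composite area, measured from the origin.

vertical leg: A = 26 × 90 = 2340.00, centroid at (13.00, 45.00).
horizontal leg: A = 120 × 16 = 1920.00, centroid at (86.00, 8.00).
gusset: A = ½·80·52 = 2080.00, centroid at (52.67, 33.33).
ΣA = 6340.00 mm²
ΣAx_c = (2340.00)(13.00) + (1920.00)(86.00) + (2080.00)(52.67) = 305086.67 mm³
ΣAy_c = (2340.00)(45.00) + (1920.00)(8.00) + (2080.00)(33.33) = 189993.33 mm³
x_c = 305086.67 / 6340.00 = 48.12 mm
y_c = 189993.33 / 6340.00 = 29.97 mm

x_c = 48.12 mm, y_c = 29.97 mm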